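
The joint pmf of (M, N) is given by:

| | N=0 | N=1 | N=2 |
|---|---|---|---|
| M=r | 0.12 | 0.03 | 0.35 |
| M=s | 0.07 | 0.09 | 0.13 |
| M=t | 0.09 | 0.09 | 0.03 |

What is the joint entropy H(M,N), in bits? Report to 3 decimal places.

H(M,N) = −Σ p(x,y)·log₂ p(x,y) over all 9 cells.
  cell (r,0): −0.12·log₂0.12 = 0.3671
  cell (r,1): −0.03·log₂0.03 = 0.1518
  cell (r,2): −0.35·log₂0.35 = 0.5301
  cell (s,0): −0.07·log₂0.07 = 0.2686
  cell (s,1): −0.09·log₂0.09 = 0.3127
  cell (s,2): −0.13·log₂0.13 = 0.3826
  cell (t,0): −0.09·log₂0.09 = 0.3127
  cell (t,1): −0.09·log₂0.09 = 0.3127
  cell (t,2): −0.03·log₂0.03 = 0.1518
Sum = 2.790 bits.

2.790 bits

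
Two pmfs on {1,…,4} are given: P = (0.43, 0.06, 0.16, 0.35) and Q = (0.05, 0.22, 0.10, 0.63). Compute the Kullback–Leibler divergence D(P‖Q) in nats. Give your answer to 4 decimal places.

0.7168 nats

D(P‖Q) = Σ p·ln(p/q).
  0.43·ln(0.43/0.05) = 0.92526
  0.06·ln(0.06/0.22) = -0.07796
  0.16·ln(0.16/0.10) = 0.07520
  0.35·ln(0.35/0.63) = -0.20573
D(P‖Q) = 0.7168 nats.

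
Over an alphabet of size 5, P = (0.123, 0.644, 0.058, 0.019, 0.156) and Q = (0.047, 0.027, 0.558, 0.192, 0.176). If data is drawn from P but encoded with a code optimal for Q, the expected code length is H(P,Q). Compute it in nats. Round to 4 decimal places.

3.0384 nats

H(P,Q) = −Σ p·ln q.
  −0.123·ln(0.047) = 0.37609
  −0.644·ln(0.027) = 2.32608
  −0.058·ln(0.558) = 0.03384
  −0.019·ln(0.192) = 0.03135
  −0.156·ln(0.176) = 0.27101
H(P,Q) = 3.0384 nats.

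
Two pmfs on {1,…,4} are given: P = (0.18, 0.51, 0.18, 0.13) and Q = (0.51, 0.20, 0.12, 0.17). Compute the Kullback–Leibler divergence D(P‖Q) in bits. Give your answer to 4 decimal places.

0.4733 bits

D(P‖Q) = Σ p·log₂(p/q).
  0.18·log₂(0.18/0.51) = -0.27045
  0.51·log₂(0.51/0.20) = 0.68875
  0.18·log₂(0.18/0.12) = 0.10529
  0.13·log₂(0.13/0.17) = -0.05031
D(P‖Q) = 0.4733 bits.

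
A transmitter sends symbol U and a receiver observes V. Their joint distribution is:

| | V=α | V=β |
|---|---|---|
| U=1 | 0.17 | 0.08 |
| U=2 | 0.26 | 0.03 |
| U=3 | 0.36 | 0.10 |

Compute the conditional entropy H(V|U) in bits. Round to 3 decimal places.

Chain rule: H(V|U) = H(U,V) − H(U).
Marginals: p(U) = (0.2500, 0.2900, 0.4600), p(V) = (0.7900, 0.2100).
H(U,V) = 2.2460 bits; H(U) = 1.5332 bits.
H(V|U) = 2.2460 − 1.5332 = 0.713 bits.

0.713 bits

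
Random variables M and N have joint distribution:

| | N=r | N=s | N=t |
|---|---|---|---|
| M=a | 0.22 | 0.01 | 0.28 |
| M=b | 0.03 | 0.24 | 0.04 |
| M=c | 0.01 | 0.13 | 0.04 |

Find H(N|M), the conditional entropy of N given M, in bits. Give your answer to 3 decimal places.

1.063 bits

Chain rule: H(N|M) = H(M,N) − H(M).
Marginals: p(M) = (0.5100, 0.3100, 0.1800), p(N) = (0.2600, 0.3800, 0.3600).
H(M,N) = 2.5277 bits; H(M) = 1.4645 bits.
H(N|M) = 2.5277 − 1.4645 = 1.063 bits.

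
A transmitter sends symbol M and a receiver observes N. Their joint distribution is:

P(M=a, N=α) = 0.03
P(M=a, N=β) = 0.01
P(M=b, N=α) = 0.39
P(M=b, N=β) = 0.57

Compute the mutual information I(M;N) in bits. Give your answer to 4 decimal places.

0.0135 bits

Marginals: p(M) = (0.0400, 0.9600), p(N) = (0.4200, 0.5800).
I(M;N) = Σ p(x,y)·log₂[p(x,y)/(p(x)p(y))].
  (a,α): 0.03·log₂(1.7857) = 0.02510
  (a,β): 0.01·log₂(0.4310) = -0.01214
  (b,α): 0.39·log₂(0.9673) = -0.01873
  (b,β): 0.57·log₂(1.0237) = 0.01927
Sum = 0.0135 bits.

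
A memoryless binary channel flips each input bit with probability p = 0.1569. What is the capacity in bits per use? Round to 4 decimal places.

0.3732 bits

Binary symmetric channel: C = 1 − h₂(ε) where h₂ is the binary entropy function.
h₂(0.1569) = −0.1569·log₂0.1569 − 0.8431·log₂0.8431 = 0.6268.
C = 1 − 0.6268 = 0.3732 bits per channel use.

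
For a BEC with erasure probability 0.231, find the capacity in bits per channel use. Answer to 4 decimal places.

0.7690 bits

Binary erasure channel: capacity C = 1 − ε.
C = 1 − 0.231 = 0.7690 bits per channel use.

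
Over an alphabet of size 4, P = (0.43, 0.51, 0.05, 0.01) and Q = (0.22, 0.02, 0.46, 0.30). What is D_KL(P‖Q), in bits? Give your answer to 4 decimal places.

D(P‖Q) = Σ p·log₂(p/q).
  0.43·log₂(0.43/0.22) = 0.41574
  0.51·log₂(0.51/0.02) = 2.38294
  0.05·log₂(0.05/0.46) = -0.16008
  0.01·log₂(0.01/0.30) = -0.04907
D(P‖Q) = 2.5895 bits.

2.5895 bits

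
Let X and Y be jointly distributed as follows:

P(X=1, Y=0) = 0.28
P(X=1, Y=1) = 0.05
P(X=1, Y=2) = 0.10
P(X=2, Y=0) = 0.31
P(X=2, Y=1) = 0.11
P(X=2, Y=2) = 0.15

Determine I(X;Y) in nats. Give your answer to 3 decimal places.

0.007 nats

Marginals: p(X) = (0.4300, 0.5700), p(Y) = (0.5900, 0.1600, 0.2500).
I(X;Y) = Σ p(x,y)·ln[p(x,y)/(p(x)p(y))].
  (1,0): 0.28·ln(1.1037) = 0.0276
  (1,1): 0.05·ln(0.7267) = -0.0160
  (1,2): 0.10·ln(0.9302) = -0.0072
  (2,0): 0.31·ln(0.9218) = -0.0252
  (2,1): 0.11·ln(1.2061) = 0.0206
  (2,2): 0.15·ln(1.0526) = 0.0077
Sum = 0.007 nats.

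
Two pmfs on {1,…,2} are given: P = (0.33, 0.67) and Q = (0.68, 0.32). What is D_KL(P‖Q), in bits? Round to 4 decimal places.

0.3701 bits

D(P‖Q) = Σ p·log₂(p/q).
  0.33·log₂(0.33/0.68) = -0.34421
  0.67·log₂(0.67/0.32) = 0.71428
D(P‖Q) = 0.3701 bits.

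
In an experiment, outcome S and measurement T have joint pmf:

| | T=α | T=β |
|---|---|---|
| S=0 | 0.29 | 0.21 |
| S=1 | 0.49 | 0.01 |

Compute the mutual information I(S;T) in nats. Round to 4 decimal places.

0.1377 nats

Marginals: p(S) = (0.5000, 0.5000), p(T) = (0.7800, 0.2200).
I(S;T) = H(S) + H(T) − H(S,T).
H(S) = 0.6931, H(T) = 0.5269, H(S,T) = 1.0823.
I(S;T) = 0.6931 + 0.5269 − 1.0823 = 0.1377 nats.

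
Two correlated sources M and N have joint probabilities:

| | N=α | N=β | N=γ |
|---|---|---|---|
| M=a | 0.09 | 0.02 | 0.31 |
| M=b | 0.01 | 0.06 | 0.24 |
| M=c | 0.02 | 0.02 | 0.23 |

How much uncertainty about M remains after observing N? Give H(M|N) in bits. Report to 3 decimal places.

1.488 bits

Marginals: p(M) = (0.4200, 0.3100, 0.2700), p(N) = (0.1200, 0.1000, 0.7800).
H(M|N) = Σ p(N) · H(M|N=·).
  N=α: p=0.1200, H(M|N=α) = 1.0409
  N=β: p=0.1000, H(M|N=β) = 1.3710
  N=γ: p=0.7800, H(M|N=γ) = 1.5718
Weighted sum = 1.488 bits.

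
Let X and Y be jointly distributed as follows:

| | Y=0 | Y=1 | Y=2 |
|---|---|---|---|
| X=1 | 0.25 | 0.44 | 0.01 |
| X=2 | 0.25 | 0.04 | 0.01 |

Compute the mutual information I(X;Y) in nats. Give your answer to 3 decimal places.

Marginals: p(X) = (0.7000, 0.3000), p(Y) = (0.5000, 0.4800, 0.0200).
I(X;Y) = H(X) + H(Y) − H(X,Y).
H(X) = 0.6109, H(Y) = 0.7771, H(X,Y) = 1.2752.
I(X;Y) = 0.6109 + 0.7771 − 1.2752 = 0.113 nats.

0.113 nats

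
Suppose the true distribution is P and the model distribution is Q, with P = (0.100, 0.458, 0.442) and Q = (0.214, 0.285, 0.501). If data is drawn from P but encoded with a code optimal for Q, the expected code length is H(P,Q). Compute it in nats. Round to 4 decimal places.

1.0346 nats

H(P,Q) = −Σ p·ln q.
  −0.100·ln(0.214) = 0.15418
  −0.458·ln(0.285) = 0.57491
  −0.442·ln(0.501) = 0.30549
H(P,Q) = 1.0346 nats.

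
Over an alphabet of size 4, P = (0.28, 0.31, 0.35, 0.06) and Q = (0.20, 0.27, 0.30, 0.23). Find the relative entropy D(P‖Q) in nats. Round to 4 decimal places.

D(P‖Q) = Σ p·ln(p/q).
  0.28·ln(0.28/0.20) = 0.09421
  0.31·ln(0.31/0.27) = 0.04283
  0.35·ln(0.35/0.30) = 0.05395
  0.06·ln(0.06/0.23) = -0.08062
D(P‖Q) = 0.1104 nats.

0.1104 nats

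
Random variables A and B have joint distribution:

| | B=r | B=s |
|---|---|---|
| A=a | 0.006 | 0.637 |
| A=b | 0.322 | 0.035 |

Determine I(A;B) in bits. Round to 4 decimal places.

0.6986 bits

Marginals: p(A) = (0.6430, 0.3570), p(B) = (0.3280, 0.6720).
I(A;B) = Σ p(x,y)·log₂[p(x,y)/(p(x)p(y))].
  (a,r): 0.006·log₂(0.0284) = -0.03081
  (a,s): 0.637·log₂(1.4742) = 0.35668
  (b,r): 0.322·log₂(2.7499) = 0.46992
  (b,s): 0.035·log₂(0.1459) = -0.09720
Sum = 0.6986 bits.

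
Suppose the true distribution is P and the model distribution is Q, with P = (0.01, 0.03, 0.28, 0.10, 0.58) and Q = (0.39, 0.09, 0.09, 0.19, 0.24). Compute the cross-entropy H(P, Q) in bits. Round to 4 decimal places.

H(P,Q) = −Σ p·log₂ q.
  −0.01·log₂(0.39) = 0.01358
  −0.03·log₂(0.09) = 0.10422
  −0.28·log₂(0.09) = 0.97270
  −0.10·log₂(0.19) = 0.23959
  −0.58·log₂(0.24) = 1.19416
H(P,Q) = 2.5243 bits.

2.5243 bits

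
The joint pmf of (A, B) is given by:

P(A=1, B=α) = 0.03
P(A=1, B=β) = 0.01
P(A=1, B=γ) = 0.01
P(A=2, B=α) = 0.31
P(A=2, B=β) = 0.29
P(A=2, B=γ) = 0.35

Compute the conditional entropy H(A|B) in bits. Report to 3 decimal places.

0.276 bits

Chain rule: H(A|B) = H(A,B) − H(B).
Marginals: p(A) = (0.0500, 0.9500), p(B) = (0.3400, 0.3000, 0.3600).
H(A,B) = 1.8564 bits; H(B) = 1.5809 bits.
H(A|B) = 1.8564 − 1.5809 = 0.276 bits.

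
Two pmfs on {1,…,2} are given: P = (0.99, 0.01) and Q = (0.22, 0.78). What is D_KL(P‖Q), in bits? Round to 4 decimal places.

D(P‖Q) = Σ p·log₂(p/q).
  0.99·log₂(0.99/0.22) = 2.14823
  0.01·log₂(0.01/0.78) = -0.06285
D(P‖Q) = 2.0854 bits.

2.0854 bits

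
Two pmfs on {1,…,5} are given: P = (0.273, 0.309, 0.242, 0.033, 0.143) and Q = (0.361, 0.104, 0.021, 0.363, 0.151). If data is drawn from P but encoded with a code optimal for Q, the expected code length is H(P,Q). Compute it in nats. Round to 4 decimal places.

H(P,Q) = −Σ p·ln q.
  −0.273·ln(0.361) = 0.27815
  −0.309·ln(0.104) = 0.69938
  −0.242·ln(0.021) = 0.93490
  −0.033·ln(0.363) = 0.03344
  −0.143·ln(0.151) = 0.27034
H(P,Q) = 2.2162 nats.

2.2162 nats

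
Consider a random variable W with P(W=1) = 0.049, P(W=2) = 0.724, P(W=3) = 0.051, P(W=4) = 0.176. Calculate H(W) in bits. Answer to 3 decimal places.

H(W) = −Σ p·log₂ p.
  −(0.049)·log₂(0.049) = 0.2132
  −(0.724)·log₂(0.724) = 0.3373
  −(0.051)·log₂(0.051) = 0.2190
  −(0.176)·log₂(0.176) = 0.4411
Sum: 0.2132 + 0.3373 + 0.2190 + 0.4411 = 1.211 bits.

1.211 bits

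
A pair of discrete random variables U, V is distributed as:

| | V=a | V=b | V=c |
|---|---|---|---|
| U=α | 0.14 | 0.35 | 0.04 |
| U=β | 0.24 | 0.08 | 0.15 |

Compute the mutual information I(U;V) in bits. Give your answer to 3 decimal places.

0.197 bits

Marginals: p(U) = (0.5300, 0.4700), p(V) = (0.3800, 0.4300, 0.1900).
I(U;V) = Σ p(x,y)·log₂[p(x,y)/(p(x)p(y))].
  (α,a): 0.14·log₂(0.6951) = -0.0734
  (α,b): 0.35·log₂(1.5358) = 0.2166
  (α,c): 0.04·log₂(0.3972) = -0.0533
  (β,a): 0.24·log₂(1.3438) = 0.1023
  (β,b): 0.08·log₂(0.3958) = -0.1070
  (β,c): 0.15·log₂(1.6797) = 0.1122
Sum = 0.197 bits.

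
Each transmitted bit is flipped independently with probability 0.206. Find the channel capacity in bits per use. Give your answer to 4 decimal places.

Binary symmetric channel: C = 1 − h₂(ε) where h₂ is the binary entropy function.
h₂(0.206) = −0.206·log₂0.206 − 0.794·log₂0.794 = 0.7338.
C = 1 − 0.7338 = 0.2662 bits per channel use.

0.2662 bits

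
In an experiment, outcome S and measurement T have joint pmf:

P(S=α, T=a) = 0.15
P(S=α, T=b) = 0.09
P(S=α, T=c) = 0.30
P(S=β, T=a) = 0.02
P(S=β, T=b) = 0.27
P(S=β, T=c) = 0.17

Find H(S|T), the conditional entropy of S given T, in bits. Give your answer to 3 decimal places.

Chain rule: H(S|T) = H(S,T) − H(T).
Marginals: p(S) = (0.5400, 0.4600), p(T) = (0.1700, 0.3600, 0.4700).
H(S,T) = 2.3018 bits; H(T) = 1.4772 bits.
H(S|T) = 2.3018 − 1.4772 = 0.825 bits.

0.825 bits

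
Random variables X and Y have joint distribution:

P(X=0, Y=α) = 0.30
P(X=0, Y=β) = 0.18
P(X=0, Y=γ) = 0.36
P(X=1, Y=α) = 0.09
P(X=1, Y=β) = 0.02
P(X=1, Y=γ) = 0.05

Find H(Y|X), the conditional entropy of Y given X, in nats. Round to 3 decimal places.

Marginals: p(X) = (0.8400, 0.1600), p(Y) = (0.3900, 0.2000, 0.4100).
H(Y|X) = Σ p(X) · H(Y|X=·).
  X=0: p=0.8400, H(Y|X=0) = 1.0609
  X=1: p=0.1600, H(Y|X=1) = 0.9471
Weighted sum = 1.043 nats.

1.043 nats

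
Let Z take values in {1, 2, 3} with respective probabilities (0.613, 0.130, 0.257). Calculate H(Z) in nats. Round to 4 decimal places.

0.9144 nats

H(Z) = −Σ p·ln p.
  −(0.613)·ln(0.613) = 0.30000
  −(0.130)·ln(0.130) = 0.26523
  −(0.257)·ln(0.257) = 0.34918
Sum: 0.30000 + 0.26523 + 0.34918 = 0.9144 nats.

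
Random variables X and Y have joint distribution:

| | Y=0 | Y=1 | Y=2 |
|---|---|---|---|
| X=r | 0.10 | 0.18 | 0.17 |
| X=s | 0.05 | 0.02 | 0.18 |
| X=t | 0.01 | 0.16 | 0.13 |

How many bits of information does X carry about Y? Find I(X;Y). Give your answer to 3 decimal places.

0.143 bits

Marginals: p(X) = (0.4500, 0.2500, 0.3000), p(Y) = (0.1600, 0.3600, 0.4800).
I(X;Y) = Σ p(x,y)·log₂[p(x,y)/(p(x)p(y))].
  (r,0): 0.10·log₂(1.3889) = 0.0474
  (r,1): 0.18·log₂(1.1111) = 0.0274
  (r,2): 0.17·log₂(0.7870) = -0.0587
  (s,0): 0.05·log₂(1.2500) = 0.0161
  (s,1): 0.02·log₂(0.2222) = -0.0434
  (s,2): 0.18·log₂(1.5000) = 0.1053
  (t,0): 0.01·log₂(0.2083) = -0.0226
  (t,1): 0.16·log₂(1.4815) = 0.0907
  (t,2): 0.13·log₂(0.9028) = -0.0192
Sum = 0.143 bits.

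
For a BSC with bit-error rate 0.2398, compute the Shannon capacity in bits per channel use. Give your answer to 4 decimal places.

Binary symmetric channel: C = 1 − h₂(ε) where h₂ is the binary entropy function.
h₂(0.2398) = −0.2398·log₂0.2398 − 0.7602·log₂0.7602 = 0.7947.
C = 1 − 0.7947 = 0.2053 bits per channel use.

0.2053 bits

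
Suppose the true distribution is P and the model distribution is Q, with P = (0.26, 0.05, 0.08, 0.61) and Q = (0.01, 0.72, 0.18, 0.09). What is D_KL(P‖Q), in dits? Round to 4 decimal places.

0.7888 dits

D(P‖Q) = Σ p·log₁₀(p/q).
  0.26·log₁₀(0.26/0.01) = 0.36789
  0.05·log₁₀(0.05/0.72) = -0.05792
  0.08·log₁₀(0.08/0.18) = -0.02817
  0.61·log₁₀(0.61/0.09) = 0.50696
D(P‖Q) = 0.7888 dits.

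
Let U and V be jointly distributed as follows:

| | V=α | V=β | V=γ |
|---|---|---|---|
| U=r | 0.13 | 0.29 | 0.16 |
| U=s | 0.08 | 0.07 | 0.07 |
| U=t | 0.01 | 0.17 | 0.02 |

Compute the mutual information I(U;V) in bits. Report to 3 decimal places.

Marginals: p(U) = (0.5800, 0.2200, 0.2000), p(V) = (0.2200, 0.5300, 0.2500).
I(U;V) = Σ p(x,y)·log₂[p(x,y)/(p(x)p(y))].
  (r,α): 0.13·log₂(1.0188) = 0.0035
  (r,β): 0.29·log₂(0.9434) = -0.0244
  (r,γ): 0.16·log₂(1.1034) = 0.0227
  (s,α): 0.08·log₂(1.6529) = 0.0580
  (s,β): 0.07·log₂(0.6003) = -0.0515
  (s,γ): 0.07·log₂(1.2727) = 0.0244
  (t,α): 0.01·log₂(0.2273) = -0.0214
  (t,β): 0.17·log₂(1.6038) = 0.1158
  (t,γ): 0.02·log₂(0.4000) = -0.0264
Sum = 0.101 bits.

0.101 bits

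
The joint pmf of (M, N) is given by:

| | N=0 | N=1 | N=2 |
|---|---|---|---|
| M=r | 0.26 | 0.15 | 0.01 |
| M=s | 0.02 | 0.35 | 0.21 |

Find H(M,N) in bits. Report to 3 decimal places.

H(M,N) = −Σ p(x,y)·log₂ p(x,y) over all 6 cells.
  cell (r,0): −0.26·log₂0.26 = 0.5053
  cell (r,1): −0.15·log₂0.15 = 0.4105
  cell (r,2): −0.01·log₂0.01 = 0.0664
  cell (s,0): −0.02·log₂0.02 = 0.1129
  cell (s,1): −0.35·log₂0.35 = 0.5301
  cell (s,2): −0.21·log₂0.21 = 0.4728
Sum = 2.098 bits.

2.098 bits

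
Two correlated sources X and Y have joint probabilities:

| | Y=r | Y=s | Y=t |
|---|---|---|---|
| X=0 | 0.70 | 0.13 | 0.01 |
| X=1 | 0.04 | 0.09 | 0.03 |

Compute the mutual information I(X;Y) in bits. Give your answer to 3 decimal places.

0.163 bits

Marginals: p(X) = (0.8400, 0.1600), p(Y) = (0.7400, 0.2200, 0.0400).
I(X;Y) = H(X) + H(Y) − H(X,Y).
H(X) = 0.6343, H(Y) = 0.9878, H(X,Y) = 1.4595.
I(X;Y) = 0.6343 + 0.9878 − 1.4595 = 0.163 bits.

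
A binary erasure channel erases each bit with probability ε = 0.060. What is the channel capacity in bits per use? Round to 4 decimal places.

Binary erasure channel: capacity C = 1 − ε.
C = 1 − 0.060 = 0.9400 bits per channel use.

0.9400 bits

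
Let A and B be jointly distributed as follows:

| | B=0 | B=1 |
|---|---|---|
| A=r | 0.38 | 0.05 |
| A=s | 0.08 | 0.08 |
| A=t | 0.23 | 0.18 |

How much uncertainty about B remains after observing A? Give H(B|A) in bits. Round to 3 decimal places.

0.789 bits

Marginals: p(A) = (0.4300, 0.1600, 0.4100), p(B) = (0.6900, 0.3100).
H(B|A) = Σ p(A) · H(B|A=·).
  A=r: p=0.4300, H(B|A=r) = 0.5186
  A=s: p=0.1600, H(B|A=s) = 1.0000
  A=t: p=0.4100, H(B|A=t) = 0.9892
Weighted sum = 0.789 bits.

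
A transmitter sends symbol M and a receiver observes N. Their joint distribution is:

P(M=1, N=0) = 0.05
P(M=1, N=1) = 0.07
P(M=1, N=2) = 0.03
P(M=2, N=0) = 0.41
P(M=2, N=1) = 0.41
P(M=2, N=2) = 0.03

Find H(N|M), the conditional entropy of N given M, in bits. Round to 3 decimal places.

Chain rule: H(N|M) = H(M,N) − H(M).
Marginals: p(M) = (0.1500, 0.8500), p(N) = (0.4600, 0.4800, 0.0600).
H(M,N) = 1.8430 bits; H(M) = 0.6098 bits.
H(N|M) = 1.8430 − 0.6098 = 1.233 bits.

1.233 bits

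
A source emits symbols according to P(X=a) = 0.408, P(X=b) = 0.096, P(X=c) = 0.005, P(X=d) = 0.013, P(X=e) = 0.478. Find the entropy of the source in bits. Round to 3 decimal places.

1.481 bits

H(X) = −Σ p·log₂ p.
  −(0.408)·log₂(0.408) = 0.5277
  −(0.096)·log₂(0.096) = 0.3246
  −(0.005)·log₂(0.005) = 0.0382
  −(0.013)·log₂(0.013) = 0.0814
  −(0.478)·log₂(0.478) = 0.5090
Sum: 0.5277 + 0.3246 + 0.0382 + 0.0814 + 0.5090 = 1.481 bits.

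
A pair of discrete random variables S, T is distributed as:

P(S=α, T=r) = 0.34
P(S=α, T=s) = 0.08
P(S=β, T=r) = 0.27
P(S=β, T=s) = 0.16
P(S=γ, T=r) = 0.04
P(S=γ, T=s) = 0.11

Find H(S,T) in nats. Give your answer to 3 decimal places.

H(S,T) = −Σ p(x,y)·ln p(x,y) over all 6 cells.
  cell (α,r): −0.34·ln0.34 = 0.3668
  cell (α,s): −0.08·ln0.08 = 0.2021
  cell (β,r): −0.27·ln0.27 = 0.3535
  cell (β,s): −0.16·ln0.16 = 0.2932
  cell (γ,r): −0.04·ln0.04 = 0.1288
  cell (γ,s): −0.11·ln0.11 = 0.2428
Sum = 1.587 nats.

1.587 nats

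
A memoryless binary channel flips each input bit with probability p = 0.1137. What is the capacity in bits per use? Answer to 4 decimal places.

Binary symmetric channel: C = 1 − h₂(ε) where h₂ is the binary entropy function.
h₂(0.1137) = −0.1137·log₂0.1137 − 0.8863·log₂0.8863 = 0.5110.
C = 1 − 0.5110 = 0.4890 bits per channel use.

0.4890 bits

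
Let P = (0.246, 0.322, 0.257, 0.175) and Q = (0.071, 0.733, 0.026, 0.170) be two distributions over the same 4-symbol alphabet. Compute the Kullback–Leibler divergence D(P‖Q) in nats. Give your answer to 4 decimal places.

D(P‖Q) = Σ p·ln(p/q).
  0.246·ln(0.246/0.071) = 0.30569
  0.322·ln(0.322/0.733) = -0.26488
  0.257·ln(0.257/0.026) = 0.58878
  0.175·ln(0.175/0.170) = 0.00507
D(P‖Q) = 0.6347 nats.

0.6347 nats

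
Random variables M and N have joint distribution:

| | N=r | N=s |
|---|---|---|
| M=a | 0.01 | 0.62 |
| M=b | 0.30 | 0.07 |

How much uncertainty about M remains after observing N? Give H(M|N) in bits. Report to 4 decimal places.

0.3905 bits

Marginals: p(M) = (0.6300, 0.3700), p(N) = (0.3100, 0.6900).
H(M|N) = Σ p(N) · H(M|N=·).
  N=r: p=0.3100, H(M|N=r) = 0.2056
  N=s: p=0.6900, H(M|N=s) = 0.4736
Weighted sum = 0.3905 bits.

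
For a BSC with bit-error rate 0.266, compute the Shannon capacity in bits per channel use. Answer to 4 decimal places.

0.1643 bits

Binary symmetric channel: C = 1 − h₂(ε) where h₂ is the binary entropy function.
h₂(0.266) = −0.266·log₂0.266 − 0.734·log₂0.734 = 0.8357.
C = 1 − 0.8357 = 0.1643 bits per channel use.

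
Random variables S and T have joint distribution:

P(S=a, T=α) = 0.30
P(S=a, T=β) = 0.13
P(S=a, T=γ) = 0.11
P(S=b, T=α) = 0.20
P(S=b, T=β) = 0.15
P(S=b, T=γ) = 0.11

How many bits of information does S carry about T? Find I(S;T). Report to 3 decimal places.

0.011 bits

Marginals: p(S) = (0.5400, 0.4600), p(T) = (0.5000, 0.2800, 0.2200).
I(S;T) = Σ p(x,y)·log₂[p(x,y)/(p(x)p(y))].
  (a,α): 0.30·log₂(1.1111) = 0.0456
  (a,β): 0.13·log₂(0.8598) = -0.0283
  (a,γ): 0.11·log₂(0.9259) = -0.0122
  (b,α): 0.20·log₂(0.8696) = -0.0403
  (b,β): 0.15·log₂(1.1646) = 0.0330
  (b,γ): 0.11·log₂(1.0870) = 0.0132
Sum = 0.011 bits.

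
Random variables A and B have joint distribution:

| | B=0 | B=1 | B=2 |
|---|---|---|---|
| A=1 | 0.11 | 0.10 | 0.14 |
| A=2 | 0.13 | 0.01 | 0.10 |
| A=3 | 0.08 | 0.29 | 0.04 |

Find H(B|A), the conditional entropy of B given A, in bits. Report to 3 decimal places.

Marginals: p(A) = (0.3500, 0.2400, 0.4100), p(B) = (0.3200, 0.4000, 0.2800).
H(B|A) = Σ p(A) · H(B|A=·).
  A=1: p=0.3500, H(B|A=1) = 1.5700
  A=2: p=0.2400, H(B|A=2) = 1.1964
  A=3: p=0.4100, H(B|A=3) = 1.1409
Weighted sum = 1.304 bits.

1.304 bits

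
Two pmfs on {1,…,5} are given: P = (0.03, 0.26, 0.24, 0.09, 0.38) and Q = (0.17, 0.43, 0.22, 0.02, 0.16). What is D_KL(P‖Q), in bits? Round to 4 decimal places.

D(P‖Q) = Σ p·log₂(p/q).
  0.03·log₂(0.03/0.17) = -0.07508
  0.26·log₂(0.26/0.43) = -0.18871
  0.24·log₂(0.24/0.22) = 0.03013
  0.09·log₂(0.09/0.02) = 0.19529
  0.38·log₂(0.38/0.16) = 0.47421
D(P‖Q) = 0.4358 bits.

0.4358 bits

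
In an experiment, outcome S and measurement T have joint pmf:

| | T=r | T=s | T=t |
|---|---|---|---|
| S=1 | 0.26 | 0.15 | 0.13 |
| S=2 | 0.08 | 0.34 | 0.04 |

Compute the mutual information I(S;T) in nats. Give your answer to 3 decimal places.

Marginals: p(S) = (0.5400, 0.4600), p(T) = (0.3400, 0.4900, 0.1700).
I(S;T) = H(S) + H(T) − H(S,T).
H(S) = 0.6899, H(T) = 1.0176, H(S,T) = 1.5976.
I(S;T) = 0.6899 + 1.0176 − 1.5976 = 0.110 nats.

0.110 nats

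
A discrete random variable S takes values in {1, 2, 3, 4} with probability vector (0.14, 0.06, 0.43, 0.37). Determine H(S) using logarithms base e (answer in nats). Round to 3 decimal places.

H(S) = −Σ p·ln p.
  −(0.14)·ln(0.14) = 0.2753
  −(0.06)·ln(0.06) = 0.1688
  −(0.43)·ln(0.43) = 0.3629
  −(0.37)·ln(0.37) = 0.3679
Sum: 0.2753 + 0.1688 + 0.3629 + 0.3679 = 1.175 nats.

1.175 nats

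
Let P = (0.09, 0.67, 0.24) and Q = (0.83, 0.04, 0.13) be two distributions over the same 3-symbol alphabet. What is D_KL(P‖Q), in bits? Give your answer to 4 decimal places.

D(P‖Q) = Σ p·log₂(p/q).
  0.09·log₂(0.09/0.83) = -0.28846
  0.67·log₂(0.67/0.04) = 2.72428
  0.24·log₂(0.24/0.13) = 0.21229
D(P‖Q) = 2.6481 bits.

2.6481 bits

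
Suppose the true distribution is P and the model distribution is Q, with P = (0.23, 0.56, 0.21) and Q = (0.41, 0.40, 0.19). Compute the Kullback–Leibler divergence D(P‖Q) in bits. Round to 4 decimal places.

0.1103 bits

D(P‖Q) = Σ p·log₂(p/q).
  0.23·log₂(0.23/0.41) = -0.19182
  0.56·log₂(0.56/0.40) = 0.27184
  0.21·log₂(0.21/0.19) = 0.03032
D(P‖Q) = 0.1103 bits.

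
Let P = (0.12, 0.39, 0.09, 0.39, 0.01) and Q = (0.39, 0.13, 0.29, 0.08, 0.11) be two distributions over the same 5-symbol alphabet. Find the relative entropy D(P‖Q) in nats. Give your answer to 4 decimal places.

0.7755 nats

D(P‖Q) = Σ p·ln(p/q).
  0.12·ln(0.12/0.39) = -0.14144
  0.39·ln(0.39/0.13) = 0.42846
  0.09·ln(0.09/0.29) = -0.10531
  0.39·ln(0.39/0.08) = 0.61781
  0.01·ln(0.01/0.11) = -0.02398
D(P‖Q) = 0.7755 nats.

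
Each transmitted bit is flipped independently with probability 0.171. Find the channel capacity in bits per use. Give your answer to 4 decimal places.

Binary symmetric channel: C = 1 − h₂(ε) where h₂ is the binary entropy function.
h₂(0.171) = −0.171·log₂0.171 − 0.829·log₂0.829 = 0.6600.
C = 1 − 0.6600 = 0.3400 bits per channel use.

0.3400 bits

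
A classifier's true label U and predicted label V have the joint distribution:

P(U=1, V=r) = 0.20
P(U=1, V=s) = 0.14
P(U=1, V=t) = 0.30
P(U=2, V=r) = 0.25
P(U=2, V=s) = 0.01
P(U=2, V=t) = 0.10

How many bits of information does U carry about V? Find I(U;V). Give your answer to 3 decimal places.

Marginals: p(U) = (0.6400, 0.3600), p(V) = (0.4500, 0.1500, 0.4000).
I(U;V) = H(U) + H(V) − H(U,V).
H(U) = 0.9427, H(V) = 1.4577, H(U,V) = 2.2812.
I(U;V) = 0.9427 + 1.4577 − 2.2812 = 0.119 bits.

0.119 bits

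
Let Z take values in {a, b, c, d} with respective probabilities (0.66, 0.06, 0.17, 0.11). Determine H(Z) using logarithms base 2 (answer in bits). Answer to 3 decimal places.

1.424 bits

H(Z) = −Σ p·log₂ p.
  −(0.66)·log₂(0.66) = 0.3956
  −(0.06)·log₂(0.06) = 0.2435
  −(0.17)·log₂(0.17) = 0.4346
  −(0.11)·log₂(0.11) = 0.3503
Sum: 0.3956 + 0.2435 + 0.4346 + 0.3503 = 1.424 bits.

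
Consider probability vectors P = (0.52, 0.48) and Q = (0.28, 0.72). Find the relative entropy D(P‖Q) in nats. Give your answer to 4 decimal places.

0.1273 nats

D(P‖Q) = Σ p·ln(p/q).
  0.52·ln(0.52/0.28) = 0.32190
  0.48·ln(0.48/0.72) = -0.19462
D(P‖Q) = 0.1273 nats.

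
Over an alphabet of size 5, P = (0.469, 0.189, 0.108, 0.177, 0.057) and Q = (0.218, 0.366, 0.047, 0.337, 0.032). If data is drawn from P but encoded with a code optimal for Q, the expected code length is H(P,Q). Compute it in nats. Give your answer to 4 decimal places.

1.6233 nats

H(P,Q) = −Σ p·ln q.
  −0.469·ln(0.218) = 0.71441
  −0.189·ln(0.366) = 0.18997
  −0.108·ln(0.047) = 0.33022
  −0.177·ln(0.337) = 0.19252
  −0.057·ln(0.032) = 0.19620
H(P,Q) = 1.6233 nats.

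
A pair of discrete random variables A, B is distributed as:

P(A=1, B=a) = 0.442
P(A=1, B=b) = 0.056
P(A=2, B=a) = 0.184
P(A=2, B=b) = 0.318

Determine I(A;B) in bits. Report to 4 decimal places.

0.2252 bits

Marginals: p(A) = (0.4980, 0.5020), p(B) = (0.6260, 0.3740).
I(A;B) = Σ p(x,y)·log₂[p(x,y)/(p(x)p(y))].
  (1,a): 0.442·log₂(1.4178) = 0.22262
  (1,b): 0.056·log₂(0.3007) = -0.09709
  (2,a): 0.184·log₂(0.5855) = -0.14209
  (2,b): 0.318·log₂(1.6938) = 0.24175
Sum = 0.2252 bits.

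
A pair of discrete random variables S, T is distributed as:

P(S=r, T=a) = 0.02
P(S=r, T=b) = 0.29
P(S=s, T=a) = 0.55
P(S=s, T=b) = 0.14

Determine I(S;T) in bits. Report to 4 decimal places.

0.3767 bits

Marginals: p(S) = (0.3100, 0.6900), p(T) = (0.5700, 0.4300).
I(S;T) = H(S) + H(T) − H(S,T).
H(S) = 0.8932, H(T) = 0.9858, H(S,T) = 1.5023.
I(S;T) = 0.8932 + 0.9858 − 1.5023 = 0.3767 bits.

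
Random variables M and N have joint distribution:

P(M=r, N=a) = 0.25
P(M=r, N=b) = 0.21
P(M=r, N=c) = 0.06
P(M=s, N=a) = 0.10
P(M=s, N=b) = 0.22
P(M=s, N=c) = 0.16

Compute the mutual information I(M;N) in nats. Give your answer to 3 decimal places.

Marginals: p(M) = (0.5200, 0.4800), p(N) = (0.3500, 0.4300, 0.2200).
I(M;N) = Σ p(x,y)·ln[p(x,y)/(p(x)p(y))].
  (r,a): 0.25·ln(1.3736) = 0.0794
  (r,b): 0.21·ln(0.9392) = -0.0132
  (r,c): 0.06·ln(0.5245) = -0.0387
  (s,a): 0.10·ln(0.5952) = -0.0519
  (s,b): 0.22·ln(1.0659) = 0.0140
  (s,c): 0.16·ln(1.5152) = 0.0665
Sum = 0.056 nats.

0.056 nats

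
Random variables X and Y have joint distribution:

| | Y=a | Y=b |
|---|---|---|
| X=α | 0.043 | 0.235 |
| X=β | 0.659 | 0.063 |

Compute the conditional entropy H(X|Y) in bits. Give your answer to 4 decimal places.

Chain rule: H(X|Y) = H(X,Y) − H(Y).
Marginals: p(X) = (0.2780, 0.7220), p(Y) = (0.7020, 0.2980).
H(X,Y) = 1.3339 bits; H(Y) = 0.8788 bits.
H(X|Y) = 1.3339 − 0.8788 = 0.4551 bits.

0.4551 bits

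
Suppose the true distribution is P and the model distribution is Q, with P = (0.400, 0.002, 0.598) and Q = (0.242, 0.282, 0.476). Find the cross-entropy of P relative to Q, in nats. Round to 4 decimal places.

H(P,Q) = −Σ p·ln q.
  −0.400·ln(0.242) = 0.56753
  −0.002·ln(0.282) = 0.00253
  −0.598·ln(0.476) = 0.44392
H(P,Q) = 1.0140 nats.

1.0140 nats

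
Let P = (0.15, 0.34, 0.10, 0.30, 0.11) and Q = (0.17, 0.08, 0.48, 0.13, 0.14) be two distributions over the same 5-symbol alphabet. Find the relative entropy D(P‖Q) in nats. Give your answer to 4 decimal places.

D(P‖Q) = Σ p·ln(p/q).
  0.15·ln(0.15/0.17) = -0.01877
  0.34·ln(0.34/0.08) = 0.49195
  0.10·ln(0.10/0.48) = -0.15686
  0.30·ln(0.30/0.13) = 0.25087
  0.11·ln(0.11/0.14) = -0.02653
D(P‖Q) = 0.5407 nats.

0.5407 nats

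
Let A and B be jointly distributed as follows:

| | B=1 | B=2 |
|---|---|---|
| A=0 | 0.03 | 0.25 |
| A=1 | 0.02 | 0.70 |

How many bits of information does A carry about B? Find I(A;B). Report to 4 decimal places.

Marginals: p(A) = (0.2800, 0.7200), p(B) = (0.0500, 0.9500).
I(A;B) = Σ p(x,y)·log₂[p(x,y)/(p(x)p(y))].
  (0,1): 0.03·log₂(2.1429) = 0.03299
  (0,2): 0.25·log₂(0.9398) = -0.02237
  (1,1): 0.02·log₂(0.5556) = -0.01696
  (1,2): 0.70·log₂(1.0234) = 0.02335
Sum = 0.0170 bits.

0.0170 bits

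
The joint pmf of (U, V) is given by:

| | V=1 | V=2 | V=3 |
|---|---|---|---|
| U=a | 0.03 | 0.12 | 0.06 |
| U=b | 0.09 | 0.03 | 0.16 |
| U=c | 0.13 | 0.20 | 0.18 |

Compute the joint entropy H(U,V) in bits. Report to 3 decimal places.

2.942 bits

H(U,V) = −Σ p(x,y)·log₂ p(x,y) over all 9 cells.
  cell (a,1): −0.03·log₂0.03 = 0.1518
  cell (a,2): −0.12·log₂0.12 = 0.3671
  cell (a,3): −0.06·log₂0.06 = 0.2435
  cell (b,1): −0.09·log₂0.09 = 0.3127
  cell (b,2): −0.03·log₂0.03 = 0.1518
  cell (b,3): −0.16·log₂0.16 = 0.4230
  cell (c,1): −0.13·log₂0.13 = 0.3826
  cell (c,2): −0.20·log₂0.20 = 0.4644
  cell (c,3): −0.18·log₂0.18 = 0.4453
Sum = 2.942 bits.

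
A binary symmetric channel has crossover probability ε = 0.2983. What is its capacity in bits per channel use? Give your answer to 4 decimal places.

Binary symmetric channel: C = 1 − h₂(ε) where h₂ is the binary entropy function.
h₂(0.2983) = −0.2983·log₂0.2983 − 0.7017·log₂0.7017 = 0.8792.
C = 1 − 0.8792 = 0.1208 bits per channel use.

0.1208 bits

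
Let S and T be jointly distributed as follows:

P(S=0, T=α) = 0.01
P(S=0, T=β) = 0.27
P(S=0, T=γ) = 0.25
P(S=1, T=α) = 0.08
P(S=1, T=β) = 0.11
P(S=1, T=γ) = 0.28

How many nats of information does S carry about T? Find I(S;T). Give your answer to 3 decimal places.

Marginals: p(S) = (0.5300, 0.4700), p(T) = (0.0900, 0.3800, 0.5300).
I(S;T) = Σ p(x,y)·ln[p(x,y)/(p(x)p(y))].
  (0,α): 0.01·ln(0.2096) = -0.0156
  (0,β): 0.27·ln(1.3406) = 0.0791
  (0,γ): 0.25·ln(0.8900) = -0.0291
  (1,α): 0.08·ln(1.8913) = 0.0510
  (1,β): 0.11·ln(0.6159) = -0.0533
  (1,γ): 0.28·ln(1.1240) = 0.0327
Sum = 0.065 nats.

0.065 nats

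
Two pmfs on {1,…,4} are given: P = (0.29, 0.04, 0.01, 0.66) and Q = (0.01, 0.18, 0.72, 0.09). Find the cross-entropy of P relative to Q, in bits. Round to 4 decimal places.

H(P,Q) = −Σ p·log₂ q.
  −0.29·log₂(0.01) = 1.92672
  −0.04·log₂(0.18) = 0.09896
  −0.01·log₂(0.72) = 0.00474
  −0.66·log₂(0.09) = 2.29279
H(P,Q) = 4.3232 bits.

4.3232 bits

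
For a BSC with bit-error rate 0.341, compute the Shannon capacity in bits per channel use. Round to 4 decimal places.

0.0742 bits

Binary symmetric channel: C = 1 − h₂(ε) where h₂ is the binary entropy function.
h₂(0.341) = −0.341·log₂0.341 − 0.659·log₂0.659 = 0.9258.
C = 1 − 0.9258 = 0.0742 bits per channel use.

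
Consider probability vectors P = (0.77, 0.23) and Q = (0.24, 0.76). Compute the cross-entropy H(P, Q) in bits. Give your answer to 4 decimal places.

H(P,Q) = −Σ p·log₂ q.
  −0.77·log₂(0.24) = 1.58535
  −0.23·log₂(0.76) = 0.09106
H(P,Q) = 1.6764 bits.

1.6764 bits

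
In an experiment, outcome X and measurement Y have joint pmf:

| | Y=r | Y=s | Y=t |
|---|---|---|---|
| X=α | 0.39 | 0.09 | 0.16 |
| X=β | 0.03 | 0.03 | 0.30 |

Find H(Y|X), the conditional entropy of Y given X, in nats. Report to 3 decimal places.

Chain rule: H(Y|X) = H(X,Y) − H(X).
Marginals: p(X) = (0.6400, 0.3600), p(Y) = (0.4200, 0.1200, 0.4600).
H(X,Y) = 1.4487 nats; H(X) = 0.6534 nats.
H(Y|X) = 1.4487 − 0.6534 = 0.795 nats.

0.795 nats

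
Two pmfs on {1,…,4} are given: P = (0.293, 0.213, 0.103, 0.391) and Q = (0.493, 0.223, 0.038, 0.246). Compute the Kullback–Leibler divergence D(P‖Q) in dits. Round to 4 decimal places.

D(P‖Q) = Σ p·log₁₀(p/q).
  0.293·log₁₀(0.293/0.493) = -0.06621
  0.213·log₁₀(0.213/0.223) = -0.00424
  0.103·log₁₀(0.103/0.038) = 0.04460
  0.391·log₁₀(0.391/0.246) = 0.07869
D(P‖Q) = 0.0528 dits.

0.0528 dits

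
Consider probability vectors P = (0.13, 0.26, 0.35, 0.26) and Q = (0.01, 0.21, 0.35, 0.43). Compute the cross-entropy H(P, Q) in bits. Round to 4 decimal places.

H(P,Q) = −Σ p·log₂ q.
  −0.13·log₂(0.01) = 0.86370
  −0.26·log₂(0.21) = 0.58540
  −0.35·log₂(0.35) = 0.53010
  −0.26·log₂(0.43) = 0.31657
H(P,Q) = 2.2958 bits.

2.2958 bits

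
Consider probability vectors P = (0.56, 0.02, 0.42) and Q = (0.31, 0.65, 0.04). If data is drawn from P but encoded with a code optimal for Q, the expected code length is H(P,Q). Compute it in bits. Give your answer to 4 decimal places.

H(P,Q) = −Σ p·log₂ q.
  −0.56·log₂(0.31) = 0.94621
  −0.02·log₂(0.65) = 0.01243
  −0.42·log₂(0.04) = 1.95042
H(P,Q) = 2.9091 bits.

2.9091 bits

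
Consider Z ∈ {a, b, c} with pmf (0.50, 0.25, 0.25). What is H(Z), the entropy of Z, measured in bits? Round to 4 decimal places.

1.5000 bits

H(Z) = −Σ p·log₂ p.
  −(0.50)·log₂(0.50) = 0.50000
  −(0.25)·log₂(0.25) = 0.50000
  −(0.25)·log₂(0.25) = 0.50000
Sum: 0.50000 + 0.50000 + 0.50000 = 1.5000 bits.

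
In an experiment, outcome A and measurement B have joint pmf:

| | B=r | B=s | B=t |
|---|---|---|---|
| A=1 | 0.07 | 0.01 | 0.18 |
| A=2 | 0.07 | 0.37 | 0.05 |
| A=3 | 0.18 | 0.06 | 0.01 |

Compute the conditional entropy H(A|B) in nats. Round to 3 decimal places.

0.700 nats

Marginals: p(A) = (0.2600, 0.4900, 0.2500), p(B) = (0.3200, 0.4400, 0.2400).
H(A|B) = Σ p(B) · H(A|B=·).
  B=r: p=0.3200, H(A|B=r) = 0.9886
  B=s: p=0.4400, H(A|B=s) = 0.5034
  B=t: p=0.2400, H(A|B=t) = 0.6750
Weighted sum = 0.700 nats.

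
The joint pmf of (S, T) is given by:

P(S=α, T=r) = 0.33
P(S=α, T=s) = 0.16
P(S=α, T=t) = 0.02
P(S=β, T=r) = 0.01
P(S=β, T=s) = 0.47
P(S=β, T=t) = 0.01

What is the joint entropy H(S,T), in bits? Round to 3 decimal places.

H(S,T) = −Σ p(x,y)·log₂ p(x,y) over all 6 cells.
  cell (α,r): −0.33·log₂0.33 = 0.5278
  cell (α,s): −0.16·log₂0.16 = 0.4230
  cell (α,t): −0.02·log₂0.02 = 0.1129
  cell (β,r): −0.01·log₂0.01 = 0.0664
  cell (β,s): −0.47·log₂0.47 = 0.5120
  cell (β,t): −0.01·log₂0.01 = 0.0664
Sum = 1.709 bits.

1.709 bits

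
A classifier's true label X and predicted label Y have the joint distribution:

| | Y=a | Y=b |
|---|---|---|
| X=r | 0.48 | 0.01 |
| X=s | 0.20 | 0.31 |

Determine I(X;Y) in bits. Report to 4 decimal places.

0.3412 bits

Marginals: p(X) = (0.4900, 0.5100), p(Y) = (0.6800, 0.3200).
I(X;Y) = Σ p(x,y)·log₂[p(x,y)/(p(x)p(y))].
  (r,a): 0.48·log₂(1.4406) = 0.25279
  (r,b): 0.01·log₂(0.0638) = -0.03971
  (s,a): 0.20·log₂(0.5767) = -0.15882
  (s,b): 0.31·log₂(1.8995) = 0.28694
Sum = 0.3412 bits.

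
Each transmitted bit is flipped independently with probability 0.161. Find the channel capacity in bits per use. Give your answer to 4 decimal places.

Binary symmetric channel: C = 1 − h₂(ε) where h₂ is the binary entropy function.
h₂(0.161) = −0.161·log₂0.161 − 0.839·log₂0.839 = 0.6367.
C = 1 − 0.6367 = 0.3633 bits per channel use.

0.3633 bits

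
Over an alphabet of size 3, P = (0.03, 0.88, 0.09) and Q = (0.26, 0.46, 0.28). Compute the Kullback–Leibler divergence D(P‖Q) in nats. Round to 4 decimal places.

D(P‖Q) = Σ p·ln(p/q).
  0.03·ln(0.03/0.26) = -0.06478
  0.88·ln(0.88/0.46) = 0.57085
  0.09·ln(0.09/0.28) = -0.10215
D(P‖Q) = 0.4039 nats.

0.4039 nats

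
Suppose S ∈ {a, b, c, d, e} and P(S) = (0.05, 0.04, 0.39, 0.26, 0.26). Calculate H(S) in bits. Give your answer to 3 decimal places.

H(S) = −Σ p·log₂ p.
  −(0.05)·log₂(0.05) = 0.2161
  −(0.04)·log₂(0.04) = 0.1858
  −(0.39)·log₂(0.39) = 0.5298
  −(0.26)·log₂(0.26) = 0.5053
  −(0.26)·log₂(0.26) = 0.5053
Sum: 0.2161 + 0.1858 + 0.5298 + 0.5053 + 0.5053 = 1.942 bits.

1.942 bits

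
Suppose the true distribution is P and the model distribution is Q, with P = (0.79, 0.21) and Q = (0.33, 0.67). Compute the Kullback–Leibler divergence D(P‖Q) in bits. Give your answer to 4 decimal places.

D(P‖Q) = Σ p·log₂(p/q).
  0.79·log₂(0.79/0.33) = 0.99492
  0.21·log₂(0.21/0.67) = -0.35149
D(P‖Q) = 0.6434 bits.

0.6434 bits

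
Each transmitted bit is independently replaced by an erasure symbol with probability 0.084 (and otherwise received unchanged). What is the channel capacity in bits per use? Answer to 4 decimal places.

0.9160 bits

Binary erasure channel: capacity C = 1 − ε.
C = 1 − 0.084 = 0.9160 bits per channel use.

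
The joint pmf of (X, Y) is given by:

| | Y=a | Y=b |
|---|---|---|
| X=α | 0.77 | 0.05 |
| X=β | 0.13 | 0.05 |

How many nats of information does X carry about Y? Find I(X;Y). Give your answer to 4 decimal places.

0.0304 nats

Marginals: p(X) = (0.8200, 0.1800), p(Y) = (0.9000, 0.1000).
I(X;Y) = H(X) + H(Y) − H(X,Y).
H(X) = 0.4714, H(Y) = 0.3251, H(X,Y) = 0.7661.
I(X;Y) = 0.4714 + 0.3251 − 0.7661 = 0.0304 nats.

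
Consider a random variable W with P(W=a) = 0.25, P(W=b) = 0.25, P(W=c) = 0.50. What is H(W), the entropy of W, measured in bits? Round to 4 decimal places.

H(W) = −Σ p·log₂ p.
  −(0.25)·log₂(0.25) = 0.50000
  −(0.25)·log₂(0.25) = 0.50000
  −(0.50)·log₂(0.50) = 0.50000
Sum: 0.50000 + 0.50000 + 0.50000 = 1.5000 bits.

1.5000 bits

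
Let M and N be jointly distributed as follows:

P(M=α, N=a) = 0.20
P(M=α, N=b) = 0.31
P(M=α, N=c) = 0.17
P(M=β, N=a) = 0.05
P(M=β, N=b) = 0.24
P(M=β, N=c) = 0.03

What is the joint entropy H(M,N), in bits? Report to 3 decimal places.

H(M,N) = −Σ p(x,y)·log₂ p(x,y) over all 6 cells.
  cell (α,a): −0.20·log₂0.20 = 0.4644
  cell (α,b): −0.31·log₂0.31 = 0.5238
  cell (α,c): −0.17·log₂0.17 = 0.4346
  cell (β,a): −0.05·log₂0.05 = 0.2161
  cell (β,b): −0.24·log₂0.24 = 0.4941
  cell (β,c): −0.03·log₂0.03 = 0.1518
Sum = 2.285 bits.

2.285 bits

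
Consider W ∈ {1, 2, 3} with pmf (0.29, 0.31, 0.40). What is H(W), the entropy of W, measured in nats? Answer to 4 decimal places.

H(W) = −Σ p·ln p.
  −(0.29)·ln(0.29) = 0.35898
  −(0.31)·ln(0.31) = 0.36307
  −(0.40)·ln(0.40) = 0.36652
Sum: 0.35898 + 0.36307 + 0.36652 = 1.0886 nats.

1.0886 nats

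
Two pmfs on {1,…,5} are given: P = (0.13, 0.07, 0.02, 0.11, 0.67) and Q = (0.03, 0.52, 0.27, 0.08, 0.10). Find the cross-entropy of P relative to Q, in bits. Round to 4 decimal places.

H(P,Q) = −Σ p·log₂ q.
  −0.13·log₂(0.03) = 0.65766
  −0.07·log₂(0.52) = 0.06604
  −0.02·log₂(0.27) = 0.03778
  −0.11·log₂(0.08) = 0.40082
  −0.67·log₂(0.10) = 2.22569
H(P,Q) = 3.3880 bits.

3.3880 bits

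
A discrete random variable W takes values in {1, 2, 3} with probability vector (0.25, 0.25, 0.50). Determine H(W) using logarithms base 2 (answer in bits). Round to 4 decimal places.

1.5000 bits

H(W) = −Σ p·log₂ p.
  −(0.25)·log₂(0.25) = 0.50000
  −(0.25)·log₂(0.25) = 0.50000
  −(0.50)·log₂(0.50) = 0.50000
Sum: 0.50000 + 0.50000 + 0.50000 = 1.5000 bits.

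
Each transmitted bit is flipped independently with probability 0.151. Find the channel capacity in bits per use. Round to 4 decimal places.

Binary symmetric channel: C = 1 − h₂(ε) where h₂ is the binary entropy function.
h₂(0.151) = −0.151·log₂0.151 − 0.849·log₂0.849 = 0.6123.
C = 1 − 0.6123 = 0.3877 bits per channel use.

0.3877 bits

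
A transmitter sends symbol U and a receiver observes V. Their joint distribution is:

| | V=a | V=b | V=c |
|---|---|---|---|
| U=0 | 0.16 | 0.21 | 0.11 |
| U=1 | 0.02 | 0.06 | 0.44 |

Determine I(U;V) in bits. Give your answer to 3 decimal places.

0.305 bits

Marginals: p(U) = (0.4800, 0.5200), p(V) = (0.1800, 0.2700, 0.5500).
I(U;V) = Σ p(x,y)·log₂[p(x,y)/(p(x)p(y))].
  (0,a): 0.16·log₂(1.8519) = 0.1422
  (0,b): 0.21·log₂(1.6204) = 0.1462
  (0,c): 0.11·log₂(0.4167) = -0.1389
  (1,a): 0.02·log₂(0.2137) = -0.0445
  (1,b): 0.06·log₂(0.4274) = -0.0736
  (1,c): 0.44·log₂(1.5385) = 0.2735
Sum = 0.305 bits.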